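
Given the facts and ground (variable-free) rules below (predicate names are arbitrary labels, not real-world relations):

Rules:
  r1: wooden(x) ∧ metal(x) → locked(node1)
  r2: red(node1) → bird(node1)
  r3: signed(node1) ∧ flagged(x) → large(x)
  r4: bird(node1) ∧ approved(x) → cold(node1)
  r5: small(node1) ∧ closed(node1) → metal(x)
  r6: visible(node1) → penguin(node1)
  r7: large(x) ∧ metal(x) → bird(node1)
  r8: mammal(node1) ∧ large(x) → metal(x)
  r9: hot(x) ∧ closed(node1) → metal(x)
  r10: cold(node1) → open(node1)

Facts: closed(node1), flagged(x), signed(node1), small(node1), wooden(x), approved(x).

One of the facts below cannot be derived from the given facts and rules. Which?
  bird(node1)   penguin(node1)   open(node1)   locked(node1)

Round 1: r3 [signed(node1) ∧ flagged(x) → large(x)]; r5 [small(node1) ∧ closed(node1) → metal(x)]. Adds large(x), metal(x).
Round 2: r1 [wooden(x) ∧ metal(x) → locked(node1)]; r7 [large(x) ∧ metal(x) → bird(node1)]. Adds locked(node1), bird(node1).
Round 3: r4 [bird(node1) ∧ approved(x) → cold(node1)]. Adds cold(node1).
Round 4: r10 [cold(node1) → open(node1)]. Adds open(node1).
Derived: locked(node1) (round 2), bird(node1) (round 2), open(node1) (round 4). penguin(node1) never appears in any round.

penguin(node1)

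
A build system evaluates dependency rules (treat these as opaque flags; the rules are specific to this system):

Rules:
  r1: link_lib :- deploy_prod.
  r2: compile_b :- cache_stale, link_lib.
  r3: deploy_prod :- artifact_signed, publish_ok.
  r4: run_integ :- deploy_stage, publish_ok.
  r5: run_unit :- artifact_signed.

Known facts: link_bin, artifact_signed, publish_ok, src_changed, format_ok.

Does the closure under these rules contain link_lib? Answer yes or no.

Round 1: r3 [deploy_prod :- artifact_signed, publish_ok.]; r5 [run_unit :- artifact_signed.]. New: deploy_prod, run_unit.
Round 2: r1 [link_lib :- deploy_prod.]. New: link_lib.
link_lib appears in round 2, so it is derivable.

yes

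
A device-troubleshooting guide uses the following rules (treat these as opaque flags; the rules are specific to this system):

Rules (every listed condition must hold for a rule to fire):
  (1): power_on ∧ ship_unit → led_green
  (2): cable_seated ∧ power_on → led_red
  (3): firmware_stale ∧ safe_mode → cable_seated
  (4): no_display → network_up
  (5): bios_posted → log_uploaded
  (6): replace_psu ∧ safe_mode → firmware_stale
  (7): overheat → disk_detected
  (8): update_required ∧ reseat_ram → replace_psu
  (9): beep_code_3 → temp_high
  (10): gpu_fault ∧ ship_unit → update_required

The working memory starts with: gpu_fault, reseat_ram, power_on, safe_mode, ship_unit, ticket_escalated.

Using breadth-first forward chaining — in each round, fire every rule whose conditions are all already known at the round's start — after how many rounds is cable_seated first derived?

Round 1: (1) [power_on ∧ ship_unit → led_green]; (10) [gpu_fault ∧ ship_unit → update_required]. Adds led_green, update_required.
Round 2: (8) [update_required ∧ reseat_ram → replace_psu]. Adds replace_psu.
Round 3: (6) [replace_psu ∧ safe_mode → firmware_stale]. Adds firmware_stale.
Round 4: (3) [firmware_stale ∧ safe_mode → cable_seated]. Adds cable_seated.
cable_seated first appears in round 4.

4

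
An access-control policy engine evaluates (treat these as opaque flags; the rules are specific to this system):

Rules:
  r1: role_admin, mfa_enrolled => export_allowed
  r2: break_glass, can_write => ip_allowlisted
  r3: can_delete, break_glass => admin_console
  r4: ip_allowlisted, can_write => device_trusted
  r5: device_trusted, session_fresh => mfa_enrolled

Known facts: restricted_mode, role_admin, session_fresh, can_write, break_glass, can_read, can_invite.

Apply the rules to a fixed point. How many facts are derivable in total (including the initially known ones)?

11

Round 1: r2 [break_glass, can_write => ip_allowlisted]. New: ip_allowlisted.
Round 2: r4 [ip_allowlisted, can_write => device_trusted]. New: device_trusted.
Round 3: r5 [device_trusted, session_fresh => mfa_enrolled]. New: mfa_enrolled.
Round 4: r1 [role_admin, mfa_enrolled => export_allowed]. New: export_allowed.
Closure: {break_glass, can_invite, can_read, can_write, device_trusted, export_allowed, ip_allowlisted, mfa_enrolled, restricted_mode, role_admin, session_fresh} — 11 facts.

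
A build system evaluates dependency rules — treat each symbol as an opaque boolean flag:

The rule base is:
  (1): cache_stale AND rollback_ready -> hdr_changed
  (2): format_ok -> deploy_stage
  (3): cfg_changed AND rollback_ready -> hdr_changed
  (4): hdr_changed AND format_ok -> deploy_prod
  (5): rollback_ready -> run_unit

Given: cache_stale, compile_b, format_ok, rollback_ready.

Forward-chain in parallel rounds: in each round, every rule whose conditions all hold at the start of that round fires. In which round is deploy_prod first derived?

2

Round 1 — (1), (2), (5), derive hdr_changed, deploy_stage, run_unit.
Round 2 — (4), derive deploy_prod.
deploy_prod first appears in round 2.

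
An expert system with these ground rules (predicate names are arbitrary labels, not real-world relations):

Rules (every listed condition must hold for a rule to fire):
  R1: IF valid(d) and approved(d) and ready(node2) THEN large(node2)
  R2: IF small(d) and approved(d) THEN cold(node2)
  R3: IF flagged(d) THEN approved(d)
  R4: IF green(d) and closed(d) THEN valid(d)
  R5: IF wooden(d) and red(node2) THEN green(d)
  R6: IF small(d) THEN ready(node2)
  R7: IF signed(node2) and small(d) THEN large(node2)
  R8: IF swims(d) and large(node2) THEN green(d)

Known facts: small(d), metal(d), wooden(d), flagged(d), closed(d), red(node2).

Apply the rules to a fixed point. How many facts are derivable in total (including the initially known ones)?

Round 1 fires R3, R5, R6, giving approved(d), green(d), ready(node2).
Round 2 fires R2, R4, giving cold(node2), valid(d).
Round 3 fires R1, giving large(node2).
Closure: {approved(d), closed(d), cold(node2), flagged(d), green(d), large(node2), metal(d), ready(node2), red(node2), small(d), valid(d), wooden(d)} — 12 facts.

12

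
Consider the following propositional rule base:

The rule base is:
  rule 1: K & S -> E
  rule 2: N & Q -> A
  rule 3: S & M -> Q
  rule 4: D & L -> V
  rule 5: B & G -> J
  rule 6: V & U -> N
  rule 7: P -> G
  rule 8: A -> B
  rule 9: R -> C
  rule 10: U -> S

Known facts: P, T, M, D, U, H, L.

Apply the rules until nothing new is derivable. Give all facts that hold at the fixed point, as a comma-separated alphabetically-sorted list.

[1] rule 4 [D & L -> V]; rule 7 [P -> G]; rule 10 [U -> S]. ⇒ new: V, G, S.
[2] rule 3 [S & M -> Q]; rule 6 [V & U -> N]. ⇒ new: Q, N.
[3] rule 2 [N & Q -> A]. ⇒ new: A.
[4] rule 8 [A -> B]. ⇒ new: B.
[5] rule 5 [B & G -> J]. ⇒ new: J.

A, B, D, G, H, J, L, M, N, P, Q, S, T, U, V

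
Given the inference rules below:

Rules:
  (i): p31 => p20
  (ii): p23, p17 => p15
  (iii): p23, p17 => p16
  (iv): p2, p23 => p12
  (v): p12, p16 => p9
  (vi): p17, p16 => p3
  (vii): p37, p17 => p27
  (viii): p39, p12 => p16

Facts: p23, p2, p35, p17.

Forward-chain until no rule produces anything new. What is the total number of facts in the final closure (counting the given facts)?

9

Round 1: (ii) [p23, p17 => p15]; (iii) [p23, p17 => p16]; (iv) [p2, p23 => p12]. New: p15, p16, p12.
Round 2: (v) [p12, p16 => p9]; (vi) [p17, p16 => p3]. New: p9, p3.
Closure: {p12, p15, p16, p17, p2, p23, p3, p35, p9} — 9 facts.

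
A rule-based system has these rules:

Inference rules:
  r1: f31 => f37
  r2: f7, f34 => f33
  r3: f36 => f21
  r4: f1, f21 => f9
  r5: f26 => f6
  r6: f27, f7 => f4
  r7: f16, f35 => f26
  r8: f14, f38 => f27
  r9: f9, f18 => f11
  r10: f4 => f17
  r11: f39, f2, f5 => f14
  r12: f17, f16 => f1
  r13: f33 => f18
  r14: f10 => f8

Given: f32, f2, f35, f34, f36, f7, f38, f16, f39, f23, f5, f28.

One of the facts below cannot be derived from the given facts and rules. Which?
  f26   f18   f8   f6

Round 1: r2 [f7, f34 => f33]; r3 [f36 => f21]; r7 [f16, f35 => f26]; r11 [f39, f2, f5 => f14]. Adds f33, f21, f26, f14.
Round 2: r5 [f26 => f6]; r8 [f14, f38 => f27]; r13 [f33 => f18]. Adds f6, f27, f18.
Round 3: r6 [f27, f7 => f4]. Adds f4.
Round 4: r10 [f4 => f17]. Adds f17.
Round 5: r12 [f17, f16 => f1]. Adds f1.
Round 6: r4 [f1, f21 => f9]. Adds f9.
Round 7: r9 [f9, f18 => f11]. Adds f11.
Derived: f26 (round 1), f18 (round 2), f6 (round 2). f8 never appears in any round.

f8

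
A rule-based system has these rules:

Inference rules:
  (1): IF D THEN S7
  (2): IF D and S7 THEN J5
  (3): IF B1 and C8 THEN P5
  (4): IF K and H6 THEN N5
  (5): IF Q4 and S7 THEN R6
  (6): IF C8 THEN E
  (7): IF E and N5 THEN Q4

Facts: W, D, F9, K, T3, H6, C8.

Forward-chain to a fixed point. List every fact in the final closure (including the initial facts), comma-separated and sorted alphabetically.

Round 1 — (1), (4), (6), derive S7, N5, E.
Round 2 — (2), (7), derive J5, Q4.
Round 3 — (5), derive R6.

C8, D, E, F9, H6, J5, K, N5, Q4, R6, S7, T3, W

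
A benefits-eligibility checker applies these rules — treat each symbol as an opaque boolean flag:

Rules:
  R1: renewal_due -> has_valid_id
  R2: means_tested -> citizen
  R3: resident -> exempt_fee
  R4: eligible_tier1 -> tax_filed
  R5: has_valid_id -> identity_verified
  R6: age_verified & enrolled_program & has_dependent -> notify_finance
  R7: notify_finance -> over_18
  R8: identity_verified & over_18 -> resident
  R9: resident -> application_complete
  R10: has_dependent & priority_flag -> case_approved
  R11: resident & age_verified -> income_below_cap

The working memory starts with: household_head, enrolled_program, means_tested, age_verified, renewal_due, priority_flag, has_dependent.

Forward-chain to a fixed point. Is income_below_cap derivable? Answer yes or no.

yes

Round 1: R1 [renewal_due -> has_valid_id]; R2 [means_tested -> citizen]; R6 [age_verified & enrolled_program & has_dependent -> notify_finance]; R10 [has_dependent & priority_flag -> case_approved]. New: has_valid_id, citizen, notify_finance, case_approved.
Round 2: R5 [has_valid_id -> identity_verified]; R7 [notify_finance -> over_18]. New: identity_verified, over_18.
Round 3: R8 [identity_verified & over_18 -> resident]. New: resident.
Round 4: R3 [resident -> exempt_fee]; R9 [resident -> application_complete]; R11 [resident & age_verified -> income_below_cap]. New: exempt_fee, application_complete, income_below_cap.
income_below_cap appears in round 4, so it is derivable.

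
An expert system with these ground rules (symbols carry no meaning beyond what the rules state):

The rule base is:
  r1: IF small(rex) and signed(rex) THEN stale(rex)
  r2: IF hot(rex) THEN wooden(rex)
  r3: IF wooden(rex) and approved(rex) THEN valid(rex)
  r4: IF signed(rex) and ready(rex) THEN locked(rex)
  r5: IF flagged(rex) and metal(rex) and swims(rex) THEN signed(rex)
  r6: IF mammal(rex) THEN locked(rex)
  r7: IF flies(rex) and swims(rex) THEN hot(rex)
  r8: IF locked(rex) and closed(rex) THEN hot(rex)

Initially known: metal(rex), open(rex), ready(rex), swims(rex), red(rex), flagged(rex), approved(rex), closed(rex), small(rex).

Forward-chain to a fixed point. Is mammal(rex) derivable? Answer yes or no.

no

Round 1 — r5, derive signed(rex).
Round 2 — r1, r4, derive stale(rex), locked(rex).
Round 3 — r8, derive hot(rex).
Round 4 — r2, derive wooden(rex).
Round 5 — r3, derive valid(rex).
Fixed point reached. No rule has mammal(rex) as a consequent, and it is not given.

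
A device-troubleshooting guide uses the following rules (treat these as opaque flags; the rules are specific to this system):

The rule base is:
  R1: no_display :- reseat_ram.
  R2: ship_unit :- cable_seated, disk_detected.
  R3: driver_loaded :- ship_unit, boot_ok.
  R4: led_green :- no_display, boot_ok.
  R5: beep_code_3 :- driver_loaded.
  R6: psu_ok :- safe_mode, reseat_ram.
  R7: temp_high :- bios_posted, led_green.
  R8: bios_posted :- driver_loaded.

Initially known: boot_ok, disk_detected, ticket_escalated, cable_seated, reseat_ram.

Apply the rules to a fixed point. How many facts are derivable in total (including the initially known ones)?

12

Round 1: R1 [no_display :- reseat_ram.]; R2 [ship_unit :- cable_seated, disk_detected.]. New: no_display, ship_unit.
Round 2: R3 [driver_loaded :- ship_unit, boot_ok.]; R4 [led_green :- no_display, boot_ok.]. New: driver_loaded, led_green.
Round 3: R5 [beep_code_3 :- driver_loaded.]; R8 [bios_posted :- driver_loaded.]. New: beep_code_3, bios_posted.
Round 4: R7 [temp_high :- bios_posted, led_green.]. New: temp_high.
Closure: {beep_code_3, bios_posted, boot_ok, cable_seated, disk_detected, driver_loaded, led_green, no_display, reseat_ram, ship_unit, temp_high, ticket_escalated} — 12 facts.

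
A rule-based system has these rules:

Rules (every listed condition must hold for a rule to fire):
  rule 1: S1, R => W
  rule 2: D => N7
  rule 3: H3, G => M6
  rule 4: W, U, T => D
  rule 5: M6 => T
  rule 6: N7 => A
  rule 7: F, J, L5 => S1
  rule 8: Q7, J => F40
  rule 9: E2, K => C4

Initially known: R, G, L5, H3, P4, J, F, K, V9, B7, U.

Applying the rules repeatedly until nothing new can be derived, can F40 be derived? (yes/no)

Round 1: rule 3 [H3, G => M6]; rule 7 [F, J, L5 => S1]. New: M6, S1.
Round 2: rule 1 [S1, R => W]; rule 5 [M6 => T]. New: W, T.
Round 3: rule 4 [W, U, T => D]. New: D.
Round 4: rule 2 [D => N7]. New: N7.
Round 5: rule 6 [N7 => A]. New: A.
Fixed point reached. F40 is concluded only by rule 8; rule 8 needs Q7 (never derived).

no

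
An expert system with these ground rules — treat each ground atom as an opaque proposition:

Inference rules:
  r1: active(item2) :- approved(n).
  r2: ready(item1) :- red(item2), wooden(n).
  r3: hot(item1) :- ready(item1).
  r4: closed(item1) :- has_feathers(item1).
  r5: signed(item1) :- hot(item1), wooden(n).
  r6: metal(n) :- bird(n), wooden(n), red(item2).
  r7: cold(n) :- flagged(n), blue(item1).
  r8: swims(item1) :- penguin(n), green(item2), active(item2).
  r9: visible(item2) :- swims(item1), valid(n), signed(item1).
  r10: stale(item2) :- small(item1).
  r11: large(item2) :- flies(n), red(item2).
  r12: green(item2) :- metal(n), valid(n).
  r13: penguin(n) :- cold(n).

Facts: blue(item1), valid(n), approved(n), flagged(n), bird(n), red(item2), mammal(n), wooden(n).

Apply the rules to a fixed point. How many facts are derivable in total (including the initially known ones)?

18

Round 1: r1 [active(item2) :- approved(n).]; r2 [ready(item1) :- red(item2), wooden(n).]; r6 [metal(n) :- bird(n), wooden(n), red(item2).]; r7 [cold(n) :- flagged(n), blue(item1).]. New: active(item2), ready(item1), metal(n), cold(n).
Round 2: r3 [hot(item1) :- ready(item1).]; r12 [green(item2) :- metal(n), valid(n).]; r13 [penguin(n) :- cold(n).]. New: hot(item1), green(item2), penguin(n).
Round 3: r5 [signed(item1) :- hot(item1), wooden(n).]; r8 [swims(item1) :- penguin(n), green(item2), active(item2).]. New: signed(item1), swims(item1).
Round 4: r9 [visible(item2) :- swims(item1), valid(n), signed(item1).]. New: visible(item2).
Closure: {active(item2), approved(n), bird(n), blue(item1), cold(n), flagged(n), green(item2), hot(item1), mammal(n), metal(n), penguin(n), ready(item1), red(item2), signed(item1), swims(item1), valid(n), visible(item2), wooden(n)} — 18 facts.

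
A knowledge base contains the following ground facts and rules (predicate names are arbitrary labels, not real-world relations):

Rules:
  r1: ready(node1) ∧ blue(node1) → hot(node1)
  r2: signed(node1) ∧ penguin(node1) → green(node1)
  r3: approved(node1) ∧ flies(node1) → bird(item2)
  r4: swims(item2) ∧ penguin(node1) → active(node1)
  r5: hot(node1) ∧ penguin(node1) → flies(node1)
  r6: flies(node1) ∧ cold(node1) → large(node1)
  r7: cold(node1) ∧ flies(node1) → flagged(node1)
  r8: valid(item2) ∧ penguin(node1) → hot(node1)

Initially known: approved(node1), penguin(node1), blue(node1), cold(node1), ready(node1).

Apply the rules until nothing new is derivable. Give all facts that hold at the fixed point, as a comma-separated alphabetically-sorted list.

approved(node1), bird(item2), blue(node1), cold(node1), flagged(node1), flies(node1), hot(node1), large(node1), penguin(node1), ready(node1)

Round 1 fires r1, giving hot(node1).
Round 2 fires r5, giving flies(node1).
Round 3 fires r3, r6, r7, giving bird(item2), large(node1), flagged(node1).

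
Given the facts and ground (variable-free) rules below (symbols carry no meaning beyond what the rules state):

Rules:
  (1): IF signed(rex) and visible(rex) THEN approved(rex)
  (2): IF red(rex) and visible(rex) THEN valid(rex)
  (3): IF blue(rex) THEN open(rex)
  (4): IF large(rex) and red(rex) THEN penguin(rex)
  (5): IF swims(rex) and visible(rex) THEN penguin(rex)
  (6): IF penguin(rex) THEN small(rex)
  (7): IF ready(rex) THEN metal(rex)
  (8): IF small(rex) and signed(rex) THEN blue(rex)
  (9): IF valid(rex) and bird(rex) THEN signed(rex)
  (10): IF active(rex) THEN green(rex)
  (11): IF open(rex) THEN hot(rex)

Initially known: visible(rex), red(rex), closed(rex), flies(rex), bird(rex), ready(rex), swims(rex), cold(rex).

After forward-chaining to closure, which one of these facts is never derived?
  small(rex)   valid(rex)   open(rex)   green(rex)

Round 1 — (2), (5), (7), derive valid(rex), penguin(rex), metal(rex).
Round 2 — (6), (9), derive small(rex), signed(rex).
Round 3 — (1), (8), derive approved(rex), blue(rex).
Round 4 — (3), derive open(rex).
Round 5 — (11), derive hot(rex).
Derived: small(rex) (round 2), open(rex) (round 4), valid(rex) (round 1). green(rex) never appears in any round.

green(rex)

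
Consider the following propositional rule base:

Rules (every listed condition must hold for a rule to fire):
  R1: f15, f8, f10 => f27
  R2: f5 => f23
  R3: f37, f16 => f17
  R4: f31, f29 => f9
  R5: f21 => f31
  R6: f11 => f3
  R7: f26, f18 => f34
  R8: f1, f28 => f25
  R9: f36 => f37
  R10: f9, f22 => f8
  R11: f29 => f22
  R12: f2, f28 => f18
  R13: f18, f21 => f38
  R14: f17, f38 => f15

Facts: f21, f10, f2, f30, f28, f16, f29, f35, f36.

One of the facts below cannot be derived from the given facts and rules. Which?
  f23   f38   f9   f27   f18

f23

Round 1: R5 [f21 => f31]; R9 [f36 => f37]; R11 [f29 => f22]; R12 [f2, f28 => f18]. Adds f31, f37, f22, f18.
Round 2: R3 [f37, f16 => f17]; R4 [f31, f29 => f9]; R13 [f18, f21 => f38]. Adds f17, f9, f38.
Round 3: R10 [f9, f22 => f8]; R14 [f17, f38 => f15]. Adds f8, f15.
Round 4: R1 [f15, f8, f10 => f27]. Adds f27.
Derived: f9 (round 2), f18 (round 1), f27 (round 4), f38 (round 2). f23 never appears in any round.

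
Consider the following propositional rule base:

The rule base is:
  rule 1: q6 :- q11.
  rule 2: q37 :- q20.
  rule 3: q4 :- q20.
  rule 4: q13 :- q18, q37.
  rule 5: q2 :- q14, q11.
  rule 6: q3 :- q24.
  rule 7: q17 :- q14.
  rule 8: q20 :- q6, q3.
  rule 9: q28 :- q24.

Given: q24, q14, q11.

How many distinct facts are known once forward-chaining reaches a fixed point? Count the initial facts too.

Round 1: rule 1 [q6 :- q11.]; rule 5 [q2 :- q14, q11.]; rule 6 [q3 :- q24.]; rule 7 [q17 :- q14.]; rule 9 [q28 :- q24.]. Adds q6, q2, q3, q17, q28.
Round 2: rule 8 [q20 :- q6, q3.]. Adds q20.
Round 3: rule 2 [q37 :- q20.]; rule 3 [q4 :- q20.]. Adds q37, q4.
Closure: {q11, q14, q17, q2, q20, q24, q28, q3, q37, q4, q6} — 11 facts.

11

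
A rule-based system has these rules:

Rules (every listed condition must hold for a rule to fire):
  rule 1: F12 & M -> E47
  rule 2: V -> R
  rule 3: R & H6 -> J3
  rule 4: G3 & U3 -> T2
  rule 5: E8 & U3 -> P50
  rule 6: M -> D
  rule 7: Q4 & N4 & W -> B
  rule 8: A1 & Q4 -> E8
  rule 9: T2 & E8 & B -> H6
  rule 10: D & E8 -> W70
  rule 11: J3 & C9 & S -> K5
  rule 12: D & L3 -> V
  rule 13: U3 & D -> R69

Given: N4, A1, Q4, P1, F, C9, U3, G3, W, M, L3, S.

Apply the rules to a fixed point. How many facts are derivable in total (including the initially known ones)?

24

Round 1: rule 4 [G3 & U3 -> T2]; rule 6 [M -> D]; rule 7 [Q4 & N4 & W -> B]; rule 8 [A1 & Q4 -> E8]. Adds T2, D, B, E8.
Round 2: rule 5 [E8 & U3 -> P50]; rule 9 [T2 & E8 & B -> H6]; rule 10 [D & E8 -> W70]; rule 12 [D & L3 -> V]; rule 13 [U3 & D -> R69]. Adds P50, H6, W70, V, R69.
Round 3: rule 2 [V -> R]. Adds R.
Round 4: rule 3 [R & H6 -> J3]. Adds J3.
Round 5: rule 11 [J3 & C9 & S -> K5]. Adds K5.
Closure: {A1, B, C9, D, E8, F, G3, H6, J3, K5, L3, M, N4, P1, P50, Q4, R, R69, S, T2, U3, V, W, W70} — 24 facts.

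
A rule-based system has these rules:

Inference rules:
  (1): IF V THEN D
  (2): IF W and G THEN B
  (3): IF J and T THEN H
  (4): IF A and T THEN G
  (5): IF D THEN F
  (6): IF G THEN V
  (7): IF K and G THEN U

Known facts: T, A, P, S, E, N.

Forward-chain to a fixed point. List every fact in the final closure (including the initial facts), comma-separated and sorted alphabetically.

[1] (4) [IF A and T THEN G]. ⇒ new: G.
[2] (6) [IF G THEN V]. ⇒ new: V.
[3] (1) [IF V THEN D]. ⇒ new: D.
[4] (5) [IF D THEN F]. ⇒ new: F.

A, D, E, F, G, N, P, S, T, V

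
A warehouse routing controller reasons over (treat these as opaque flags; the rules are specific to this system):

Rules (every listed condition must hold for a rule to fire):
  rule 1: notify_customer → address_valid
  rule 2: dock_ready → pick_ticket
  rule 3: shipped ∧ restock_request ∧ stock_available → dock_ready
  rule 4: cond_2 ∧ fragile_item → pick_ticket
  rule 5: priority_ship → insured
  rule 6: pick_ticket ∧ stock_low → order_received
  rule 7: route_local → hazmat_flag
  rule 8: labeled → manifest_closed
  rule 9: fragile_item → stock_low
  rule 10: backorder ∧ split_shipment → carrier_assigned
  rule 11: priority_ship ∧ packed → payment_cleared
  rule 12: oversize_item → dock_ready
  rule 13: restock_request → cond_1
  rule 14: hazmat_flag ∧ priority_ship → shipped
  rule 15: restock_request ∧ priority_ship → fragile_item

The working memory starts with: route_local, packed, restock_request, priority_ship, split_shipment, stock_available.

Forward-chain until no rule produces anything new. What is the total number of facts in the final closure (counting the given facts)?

[1] rule 5 [priority_ship → insured]; rule 7 [route_local → hazmat_flag]; rule 11 [priority_ship ∧ packed → payment_cleared]; rule 13 [restock_request → cond_1]; rule 15 [restock_request ∧ priority_ship → fragile_item]. ⇒ new: insured, hazmat_flag, payment_cleared, cond_1, fragile_item.
[2] rule 9 [fragile_item → stock_low]; rule 14 [hazmat_flag ∧ priority_ship → shipped]. ⇒ new: stock_low, shipped.
[3] rule 3 [shipped ∧ restock_request ∧ stock_available → dock_ready]. ⇒ new: dock_ready.
[4] rule 2 [dock_ready → pick_ticket]. ⇒ new: pick_ticket.
[5] rule 6 [pick_ticket ∧ stock_low → order_received]. ⇒ new: order_received.
Closure: {cond_1, dock_ready, fragile_item, hazmat_flag, insured, order_received, packed, payment_cleared, pick_ticket, priority_ship, restock_request, route_local, shipped, split_shipment, stock_available, stock_low} — 16 facts.

16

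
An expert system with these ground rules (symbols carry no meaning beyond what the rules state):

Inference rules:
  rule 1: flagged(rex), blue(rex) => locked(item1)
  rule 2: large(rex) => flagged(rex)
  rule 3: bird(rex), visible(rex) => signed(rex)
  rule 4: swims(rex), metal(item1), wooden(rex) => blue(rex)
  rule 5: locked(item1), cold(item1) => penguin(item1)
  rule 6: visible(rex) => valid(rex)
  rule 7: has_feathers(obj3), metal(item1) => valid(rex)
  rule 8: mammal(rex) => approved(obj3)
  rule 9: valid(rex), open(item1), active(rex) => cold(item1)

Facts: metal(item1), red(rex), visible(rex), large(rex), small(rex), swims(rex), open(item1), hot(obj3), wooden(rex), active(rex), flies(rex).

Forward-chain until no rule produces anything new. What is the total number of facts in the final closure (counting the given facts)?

Round 1 fires rule 2, rule 4, rule 6, giving flagged(rex), blue(rex), valid(rex).
Round 2 fires rule 1, rule 9, giving locked(item1), cold(item1).
Round 3 fires rule 5, giving penguin(item1).
Closure: {active(rex), blue(rex), cold(item1), flagged(rex), flies(rex), hot(obj3), large(rex), locked(item1), metal(item1), open(item1), penguin(item1), red(rex), small(rex), swims(rex), valid(rex), visible(rex), wooden(rex)} — 17 facts.

17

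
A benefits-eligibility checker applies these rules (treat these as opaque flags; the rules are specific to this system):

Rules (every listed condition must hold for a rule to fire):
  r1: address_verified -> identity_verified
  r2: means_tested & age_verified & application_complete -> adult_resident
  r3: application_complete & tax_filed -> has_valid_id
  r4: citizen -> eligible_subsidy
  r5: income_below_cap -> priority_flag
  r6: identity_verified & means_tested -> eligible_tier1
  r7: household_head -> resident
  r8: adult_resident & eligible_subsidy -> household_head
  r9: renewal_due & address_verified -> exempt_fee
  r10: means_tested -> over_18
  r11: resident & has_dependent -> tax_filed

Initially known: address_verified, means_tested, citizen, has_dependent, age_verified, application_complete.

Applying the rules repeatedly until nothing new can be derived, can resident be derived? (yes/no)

yes

Round 1: r1 [address_verified -> identity_verified]; r2 [means_tested & age_verified & application_complete -> adult_resident]; r4 [citizen -> eligible_subsidy]; r10 [means_tested -> over_18]. New: identity_verified, adult_resident, eligible_subsidy, over_18.
Round 2: r6 [identity_verified & means_tested -> eligible_tier1]; r8 [adult_resident & eligible_subsidy -> household_head]. New: eligible_tier1, household_head.
Round 3: r7 [household_head -> resident]. New: resident.
Round 4: r11 [resident & has_dependent -> tax_filed]. New: tax_filed.
Round 5: r3 [application_complete & tax_filed -> has_valid_id]. New: has_valid_id.
resident appears in round 3, so it is derivable.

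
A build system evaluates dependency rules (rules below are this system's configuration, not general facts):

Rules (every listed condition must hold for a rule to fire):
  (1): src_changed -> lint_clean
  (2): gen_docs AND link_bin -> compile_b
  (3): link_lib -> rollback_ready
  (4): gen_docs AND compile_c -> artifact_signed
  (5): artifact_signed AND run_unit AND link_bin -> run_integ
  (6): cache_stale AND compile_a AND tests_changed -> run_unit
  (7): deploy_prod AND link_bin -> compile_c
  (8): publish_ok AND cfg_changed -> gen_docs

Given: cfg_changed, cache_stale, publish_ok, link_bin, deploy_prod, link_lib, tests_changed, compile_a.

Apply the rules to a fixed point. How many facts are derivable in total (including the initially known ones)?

15

Round 1: (3) [link_lib -> rollback_ready]; (6) [cache_stale AND compile_a AND tests_changed -> run_unit]; (7) [deploy_prod AND link_bin -> compile_c]; (8) [publish_ok AND cfg_changed -> gen_docs]. Adds rollback_ready, run_unit, compile_c, gen_docs.
Round 2: (2) [gen_docs AND link_bin -> compile_b]; (4) [gen_docs AND compile_c -> artifact_signed]. Adds compile_b, artifact_signed.
Round 3: (5) [artifact_signed AND run_unit AND link_bin -> run_integ]. Adds run_integ.
Closure: {artifact_signed, cache_stale, cfg_changed, compile_a, compile_b, compile_c, deploy_prod, gen_docs, link_bin, link_lib, publish_ok, rollback_ready, run_integ, run_unit, tests_changed} — 15 facts.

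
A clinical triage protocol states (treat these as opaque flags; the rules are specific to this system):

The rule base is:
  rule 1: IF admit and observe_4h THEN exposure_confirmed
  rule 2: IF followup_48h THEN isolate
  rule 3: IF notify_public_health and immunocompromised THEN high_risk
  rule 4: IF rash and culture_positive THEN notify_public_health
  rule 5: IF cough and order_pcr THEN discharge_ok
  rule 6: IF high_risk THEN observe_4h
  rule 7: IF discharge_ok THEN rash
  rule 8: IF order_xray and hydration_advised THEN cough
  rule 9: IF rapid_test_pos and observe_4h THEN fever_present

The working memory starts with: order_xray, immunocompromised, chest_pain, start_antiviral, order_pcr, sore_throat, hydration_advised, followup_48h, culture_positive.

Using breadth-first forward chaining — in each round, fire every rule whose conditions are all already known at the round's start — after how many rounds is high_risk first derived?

5

Round 1: rule 2 [IF followup_48h THEN isolate]; rule 8 [IF order_xray and hydration_advised THEN cough]. Adds isolate, cough.
Round 2: rule 5 [IF cough and order_pcr THEN discharge_ok]. Adds discharge_ok.
Round 3: rule 7 [IF discharge_ok THEN rash]. Adds rash.
Round 4: rule 4 [IF rash and culture_positive THEN notify_public_health]. Adds notify_public_health.
Round 5: rule 3 [IF notify_public_health and immunocompromised THEN high_risk]. Adds high_risk.
high_risk first appears in round 5.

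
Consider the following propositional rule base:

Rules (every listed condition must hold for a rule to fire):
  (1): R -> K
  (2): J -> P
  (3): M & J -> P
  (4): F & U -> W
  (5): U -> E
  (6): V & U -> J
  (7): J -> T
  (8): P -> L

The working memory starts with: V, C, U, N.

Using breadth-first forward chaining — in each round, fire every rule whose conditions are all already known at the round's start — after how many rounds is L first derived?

[1] (5) [U -> E]; (6) [V & U -> J]. ⇒ new: E, J.
[2] (2) [J -> P]; (7) [J -> T]. ⇒ new: P, T.
[3] (8) [P -> L]. ⇒ new: L.
L first appears in round 3.

3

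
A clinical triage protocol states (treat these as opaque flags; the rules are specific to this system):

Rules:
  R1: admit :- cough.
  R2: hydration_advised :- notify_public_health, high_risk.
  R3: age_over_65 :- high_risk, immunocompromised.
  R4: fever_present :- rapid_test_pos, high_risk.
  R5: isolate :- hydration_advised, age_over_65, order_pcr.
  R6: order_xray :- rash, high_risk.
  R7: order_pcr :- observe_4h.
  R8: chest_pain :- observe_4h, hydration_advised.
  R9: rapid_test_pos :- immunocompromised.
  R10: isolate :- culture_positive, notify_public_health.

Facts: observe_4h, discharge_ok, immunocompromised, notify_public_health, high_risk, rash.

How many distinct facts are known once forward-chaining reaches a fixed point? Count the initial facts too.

Round 1: R2 [hydration_advised :- notify_public_health, high_risk.]; R3 [age_over_65 :- high_risk, immunocompromised.]; R6 [order_xray :- rash, high_risk.]; R7 [order_pcr :- observe_4h.]; R9 [rapid_test_pos :- immunocompromised.]. New: hydration_advised, age_over_65, order_xray, order_pcr, rapid_test_pos.
Round 2: R4 [fever_present :- rapid_test_pos, high_risk.]; R5 [isolate :- hydration_advised, age_over_65, order_pcr.]; R8 [chest_pain :- observe_4h, hydration_advised.]. New: fever_present, isolate, chest_pain.
Closure: {age_over_65, chest_pain, discharge_ok, fever_present, high_risk, hydration_advised, immunocompromised, isolate, notify_public_health, observe_4h, order_pcr, order_xray, rapid_test_pos, rash} — 14 facts.

14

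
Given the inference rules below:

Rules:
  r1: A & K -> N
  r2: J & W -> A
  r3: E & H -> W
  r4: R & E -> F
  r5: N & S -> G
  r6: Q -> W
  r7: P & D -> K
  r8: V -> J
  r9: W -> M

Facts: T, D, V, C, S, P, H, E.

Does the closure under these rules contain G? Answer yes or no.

yes

Round 1 — r3, r7, r8, derive W, K, J.
Round 2 — r2, r9, derive A, M.
Round 3 — r1, derive N.
Round 4 — r5, derive G.
G appears in round 4, so it is derivable.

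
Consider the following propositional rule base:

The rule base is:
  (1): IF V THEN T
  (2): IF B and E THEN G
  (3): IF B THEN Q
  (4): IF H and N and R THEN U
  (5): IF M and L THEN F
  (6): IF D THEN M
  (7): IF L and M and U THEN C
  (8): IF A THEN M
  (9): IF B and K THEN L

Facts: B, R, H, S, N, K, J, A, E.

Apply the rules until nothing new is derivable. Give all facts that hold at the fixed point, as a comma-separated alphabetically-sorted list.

Round 1 — (2), (3), (4), (8), (9), derive G, Q, U, M, L.
Round 2 — (5), (7), derive F, C.

A, B, C, E, F, G, H, J, K, L, M, N, Q, R, S, U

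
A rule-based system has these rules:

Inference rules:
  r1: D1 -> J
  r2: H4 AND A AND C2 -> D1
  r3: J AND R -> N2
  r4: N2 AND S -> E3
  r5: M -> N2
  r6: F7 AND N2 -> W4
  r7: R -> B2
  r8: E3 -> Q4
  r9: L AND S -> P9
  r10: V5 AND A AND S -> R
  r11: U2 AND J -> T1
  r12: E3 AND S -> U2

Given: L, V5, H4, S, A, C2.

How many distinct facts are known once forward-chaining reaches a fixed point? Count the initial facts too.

16

Round 1: r2 [H4 AND A AND C2 -> D1]; r9 [L AND S -> P9]; r10 [V5 AND A AND S -> R]. Adds D1, P9, R.
Round 2: r1 [D1 -> J]; r7 [R -> B2]. Adds J, B2.
Round 3: r3 [J AND R -> N2]. Adds N2.
Round 4: r4 [N2 AND S -> E3]. Adds E3.
Round 5: r8 [E3 -> Q4]; r12 [E3 AND S -> U2]. Adds Q4, U2.
Round 6: r11 [U2 AND J -> T1]. Adds T1.
Closure: {A, B2, C2, D1, E3, H4, J, L, N2, P9, Q4, R, S, T1, U2, V5} — 16 facts.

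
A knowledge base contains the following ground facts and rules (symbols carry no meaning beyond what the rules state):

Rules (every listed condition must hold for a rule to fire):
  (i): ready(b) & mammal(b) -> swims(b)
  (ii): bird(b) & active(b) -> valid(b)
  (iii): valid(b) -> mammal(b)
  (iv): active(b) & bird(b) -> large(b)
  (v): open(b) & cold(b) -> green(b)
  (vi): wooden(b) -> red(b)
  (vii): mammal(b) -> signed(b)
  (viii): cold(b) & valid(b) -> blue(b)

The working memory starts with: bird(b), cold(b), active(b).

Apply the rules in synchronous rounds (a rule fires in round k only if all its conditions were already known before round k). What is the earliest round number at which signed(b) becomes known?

3

[1] (ii) [bird(b) & active(b) -> valid(b)]; (iv) [active(b) & bird(b) -> large(b)]. ⇒ new: valid(b), large(b).
[2] (iii) [valid(b) -> mammal(b)]; (viii) [cold(b) & valid(b) -> blue(b)]. ⇒ new: mammal(b), blue(b).
[3] (vii) [mammal(b) -> signed(b)]. ⇒ new: signed(b).
signed(b) first appears in round 3.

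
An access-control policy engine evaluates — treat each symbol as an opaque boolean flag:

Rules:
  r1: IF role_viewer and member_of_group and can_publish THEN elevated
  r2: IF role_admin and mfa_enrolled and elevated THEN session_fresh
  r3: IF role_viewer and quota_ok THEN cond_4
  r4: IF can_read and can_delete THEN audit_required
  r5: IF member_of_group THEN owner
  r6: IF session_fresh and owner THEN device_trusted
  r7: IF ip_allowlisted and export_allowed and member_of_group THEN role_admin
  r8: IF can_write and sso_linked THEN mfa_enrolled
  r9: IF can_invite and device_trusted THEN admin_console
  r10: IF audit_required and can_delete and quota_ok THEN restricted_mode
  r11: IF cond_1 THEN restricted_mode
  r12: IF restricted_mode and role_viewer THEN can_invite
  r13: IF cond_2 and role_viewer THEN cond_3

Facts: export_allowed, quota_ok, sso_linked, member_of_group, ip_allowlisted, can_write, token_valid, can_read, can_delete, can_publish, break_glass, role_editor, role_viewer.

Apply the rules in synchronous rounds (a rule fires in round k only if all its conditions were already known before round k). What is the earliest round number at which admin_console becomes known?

Round 1: r1 [IF role_viewer and member_of_group and can_publish THEN elevated]; r3 [IF role_viewer and quota_ok THEN cond_4]; r4 [IF can_read and can_delete THEN audit_required]; r5 [IF member_of_group THEN owner]; r7 [IF ip_allowlisted and export_allowed and member_of_group THEN role_admin]; r8 [IF can_write and sso_linked THEN mfa_enrolled]. Adds elevated, cond_4, audit_required, owner, role_admin, mfa_enrolled.
Round 2: r2 [IF role_admin and mfa_enrolled and elevated THEN session_fresh]; r10 [IF audit_required and can_delete and quota_ok THEN restricted_mode]. Adds session_fresh, restricted_mode.
Round 3: r6 [IF session_fresh and owner THEN device_trusted]; r12 [IF restricted_mode and role_viewer THEN can_invite]. Adds device_trusted, can_invite.
Round 4: r9 [IF can_invite and device_trusted THEN admin_console]. Adds admin_console.
admin_console first appears in round 4.

4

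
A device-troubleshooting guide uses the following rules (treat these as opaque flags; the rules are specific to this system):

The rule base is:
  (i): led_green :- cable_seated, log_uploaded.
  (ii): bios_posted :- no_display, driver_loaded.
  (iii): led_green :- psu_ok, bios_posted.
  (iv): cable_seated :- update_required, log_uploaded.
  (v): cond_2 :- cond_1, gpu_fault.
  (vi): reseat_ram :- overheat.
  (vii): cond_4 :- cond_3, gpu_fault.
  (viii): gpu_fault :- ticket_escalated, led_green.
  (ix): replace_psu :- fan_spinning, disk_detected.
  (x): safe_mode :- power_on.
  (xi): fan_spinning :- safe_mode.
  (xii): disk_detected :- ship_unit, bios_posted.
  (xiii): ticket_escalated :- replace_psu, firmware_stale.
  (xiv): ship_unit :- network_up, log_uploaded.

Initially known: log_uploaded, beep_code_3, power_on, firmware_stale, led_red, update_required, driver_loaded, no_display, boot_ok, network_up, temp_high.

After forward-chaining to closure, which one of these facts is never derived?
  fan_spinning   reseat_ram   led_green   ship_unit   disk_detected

reseat_ram

[1] (ii) [bios_posted :- no_display, driver_loaded.]; (iv) [cable_seated :- update_required, log_uploaded.]; (x) [safe_mode :- power_on.]; (xiv) [ship_unit :- network_up, log_uploaded.]. ⇒ new: bios_posted, cable_seated, safe_mode, ship_unit.
[2] (i) [led_green :- cable_seated, log_uploaded.]; (xi) [fan_spinning :- safe_mode.]; (xii) [disk_detected :- ship_unit, bios_posted.]. ⇒ new: led_green, fan_spinning, disk_detected.
[3] (ix) [replace_psu :- fan_spinning, disk_detected.]. ⇒ new: replace_psu.
[4] (xiii) [ticket_escalated :- replace_psu, firmware_stale.]. ⇒ new: ticket_escalated.
[5] (viii) [gpu_fault :- ticket_escalated, led_green.]. ⇒ new: gpu_fault.
Derived: fan_spinning (round 2), ship_unit (round 1), disk_detected (round 2), led_green (round 2). reseat_ram never appears in any round.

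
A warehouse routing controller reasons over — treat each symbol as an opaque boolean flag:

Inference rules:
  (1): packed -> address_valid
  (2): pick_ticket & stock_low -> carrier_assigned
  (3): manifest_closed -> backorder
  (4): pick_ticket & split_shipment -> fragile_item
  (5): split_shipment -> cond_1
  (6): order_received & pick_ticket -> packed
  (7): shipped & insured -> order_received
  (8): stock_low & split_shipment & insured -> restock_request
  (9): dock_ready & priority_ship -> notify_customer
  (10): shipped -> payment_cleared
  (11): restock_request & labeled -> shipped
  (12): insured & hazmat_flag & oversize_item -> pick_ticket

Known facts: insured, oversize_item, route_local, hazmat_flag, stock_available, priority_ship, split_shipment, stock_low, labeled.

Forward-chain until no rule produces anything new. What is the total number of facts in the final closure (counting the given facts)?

[1] (5) [split_shipment -> cond_1]; (8) [stock_low & split_shipment & insured -> restock_request]; (12) [insured & hazmat_flag & oversize_item -> pick_ticket]. ⇒ new: cond_1, restock_request, pick_ticket.
[2] (2) [pick_ticket & stock_low -> carrier_assigned]; (4) [pick_ticket & split_shipment -> fragile_item]; (11) [restock_request & labeled -> shipped]. ⇒ new: carrier_assigned, fragile_item, shipped.
[3] (7) [shipped & insured -> order_received]; (10) [shipped -> payment_cleared]. ⇒ new: order_received, payment_cleared.
[4] (6) [order_received & pick_ticket -> packed]. ⇒ new: packed.
[5] (1) [packed -> address_valid]. ⇒ new: address_valid.
Closure: {address_valid, carrier_assigned, cond_1, fragile_item, hazmat_flag, insured, labeled, order_received, oversize_item, packed, payment_cleared, pick_ticket, priority_ship, restock_request, route_local, shipped, split_shipment, stock_available, stock_low} — 19 facts.

19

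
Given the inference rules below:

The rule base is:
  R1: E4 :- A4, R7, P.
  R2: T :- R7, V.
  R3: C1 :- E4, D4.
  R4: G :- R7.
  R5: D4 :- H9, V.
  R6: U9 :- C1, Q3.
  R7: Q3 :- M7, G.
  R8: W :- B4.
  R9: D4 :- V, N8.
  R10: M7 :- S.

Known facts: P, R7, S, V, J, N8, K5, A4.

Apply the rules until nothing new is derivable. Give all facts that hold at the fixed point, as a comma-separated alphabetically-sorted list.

[1] R1 [E4 :- A4, R7, P.]; R2 [T :- R7, V.]; R4 [G :- R7.]; R9 [D4 :- V, N8.]; R10 [M7 :- S.]. ⇒ new: E4, T, G, D4, M7.
[2] R3 [C1 :- E4, D4.]; R7 [Q3 :- M7, G.]. ⇒ new: C1, Q3.
[3] R6 [U9 :- C1, Q3.]. ⇒ new: U9.

A4, C1, D4, E4, G, J, K5, M7, N8, P, Q3, R7, S, T, U9, V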